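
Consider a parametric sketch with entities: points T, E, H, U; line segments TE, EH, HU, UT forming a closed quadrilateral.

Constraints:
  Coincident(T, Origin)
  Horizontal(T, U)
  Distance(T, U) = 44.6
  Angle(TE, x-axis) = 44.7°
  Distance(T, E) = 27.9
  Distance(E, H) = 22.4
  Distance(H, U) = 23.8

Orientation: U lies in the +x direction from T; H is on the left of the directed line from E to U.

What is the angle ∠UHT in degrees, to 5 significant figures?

67.138°

T is at the origin; T and U share the same y with |TU| = 44.6 and U in +x, so U = (44.6, 0). TE runs at 44.7° with |TE| = 27.9, so E = (19.831, 19.625). H is determined by |EH| = 22.4 and |HU| = 23.8 together: it lies at the intersection of circle(E, 22.4) and circle(U, 23.8). With |EU| = 31.601, the foot of the radical line on EU is 14.777 from E and the perpendicular offset is √(22.4² − 14.777²) = 16.834. Taking the left-of-EU solution: H = (41.868, 23.643).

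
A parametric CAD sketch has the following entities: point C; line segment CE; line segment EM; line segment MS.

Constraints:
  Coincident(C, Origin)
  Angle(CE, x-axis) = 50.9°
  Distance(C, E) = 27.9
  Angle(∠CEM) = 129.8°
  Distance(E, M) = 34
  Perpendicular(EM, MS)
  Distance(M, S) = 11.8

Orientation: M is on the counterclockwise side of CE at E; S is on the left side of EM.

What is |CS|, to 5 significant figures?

52.747

C is at the origin; CE runs at 50.9° with length 27.9, so E = 27.9·(cos 50.9°, sin 50.9°) = (17.596, 21.652). ∠CEM = 129.8°, so EM runs at 50.9° + (180° − 129.8°) = 101.10° from the x-axis; with |EM| = 34.0, M = E + 34.0·(cos 101.10°, sin 101.10°) = (11.050, 55.016). EM ⟂ MS; with |MS| = 11.8 on the left of EM, S = M + 11.8·(-0.98129, -0.19252) = (-0.52915, 52.744). Then |CS| = |S − C| = 52.747.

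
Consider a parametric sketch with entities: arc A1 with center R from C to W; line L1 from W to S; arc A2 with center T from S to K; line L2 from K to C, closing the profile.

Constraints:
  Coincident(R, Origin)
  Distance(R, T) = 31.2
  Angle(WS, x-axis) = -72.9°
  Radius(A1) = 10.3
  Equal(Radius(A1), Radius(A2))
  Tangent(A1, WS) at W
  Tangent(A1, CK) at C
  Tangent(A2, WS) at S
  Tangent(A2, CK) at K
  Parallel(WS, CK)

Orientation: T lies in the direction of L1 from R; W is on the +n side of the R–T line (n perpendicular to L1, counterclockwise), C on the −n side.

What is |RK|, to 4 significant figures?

32.86

Tangency of A1 to both parallel lines with radius 10.3 puts W and C at R ± 10.3·n: W = (9.845, 3.029), C = (-9.845, -3.029). Equal radii place S and K the same way about T: S = T + 10.3·n = (19.02, -26.79), K = T − 10.3·n = (-0.6706, -32.85). Then |RK| = |K − R| = 32.86.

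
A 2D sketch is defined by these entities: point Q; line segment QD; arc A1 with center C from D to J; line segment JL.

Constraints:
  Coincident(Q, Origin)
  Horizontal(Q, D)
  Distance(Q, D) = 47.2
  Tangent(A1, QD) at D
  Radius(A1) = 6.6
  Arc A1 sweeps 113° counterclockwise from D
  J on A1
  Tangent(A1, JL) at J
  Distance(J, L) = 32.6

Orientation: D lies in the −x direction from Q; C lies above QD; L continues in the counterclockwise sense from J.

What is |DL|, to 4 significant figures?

39.75

On A1, D sits at bearing -90° from C; a 113° counterclockwise sweep puts J at bearing 23°, so J = C + 6.6·(cos 23°, sin 23°) = (-41.12, 9.179). Tangency of A1 to JL means the radius CJ is perpendicular to JL, so JL runs along (−sin 23°, cos 23°); with |JL| = 32.6, L = (-53.86, 39.19). Then |DL| = |L − D| = 39.75.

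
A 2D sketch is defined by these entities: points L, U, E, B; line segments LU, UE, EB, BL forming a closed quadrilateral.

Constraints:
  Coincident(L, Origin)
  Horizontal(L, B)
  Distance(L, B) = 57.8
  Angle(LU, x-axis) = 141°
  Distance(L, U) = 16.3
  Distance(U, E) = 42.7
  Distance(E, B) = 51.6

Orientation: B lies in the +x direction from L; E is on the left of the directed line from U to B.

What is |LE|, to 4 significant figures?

42.04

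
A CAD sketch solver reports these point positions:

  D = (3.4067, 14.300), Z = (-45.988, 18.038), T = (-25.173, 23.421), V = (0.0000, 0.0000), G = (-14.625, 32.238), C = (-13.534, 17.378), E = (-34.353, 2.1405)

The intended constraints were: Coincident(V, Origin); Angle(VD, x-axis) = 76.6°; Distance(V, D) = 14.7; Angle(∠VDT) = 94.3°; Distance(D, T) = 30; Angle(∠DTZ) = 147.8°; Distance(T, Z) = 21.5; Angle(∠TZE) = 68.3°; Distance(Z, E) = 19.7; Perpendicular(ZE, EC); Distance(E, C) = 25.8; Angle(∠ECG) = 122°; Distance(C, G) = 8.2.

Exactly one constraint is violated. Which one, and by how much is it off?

Distance(C, G) = 8.2 — off by 6.70.

V = (0.00, 0.00) ✓; VD at 76.60° ✓; |VD| = 14.70 ✓; ∠VDT = 94.30° ✓; |DT| = 30.00 ✓; ∠DTZ = 147.8° ✓; |TZ| = 21.50 ✓; ∠TZE = 68.30° ✓; |ZE| = 19.70 ✓; ∠(ZE, EC) = 90.00° ✓; |EC| = 25.80 ✓; ∠ECG = 122.0° ✓; |CG| = 14.90 ✗.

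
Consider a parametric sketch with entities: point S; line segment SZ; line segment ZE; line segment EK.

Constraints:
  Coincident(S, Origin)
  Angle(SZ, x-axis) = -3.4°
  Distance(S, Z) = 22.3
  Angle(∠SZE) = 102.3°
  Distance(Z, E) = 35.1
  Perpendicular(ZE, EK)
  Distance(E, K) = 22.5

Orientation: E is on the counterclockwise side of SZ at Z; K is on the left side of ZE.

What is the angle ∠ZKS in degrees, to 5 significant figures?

31.637°

∠SZE = 102.3°, so ZE runs at -3.4° + (180° − 102.3°) = 74.300° from the x-axis; with |ZE| = 35.1, E = Z + 35.1·(cos 74.300°, sin 74.300°) = (31.759, 32.468). The perpendicularity gives EK at right angles to ZE; with |EK| = 22.5 on the left of ZE, K = E + 22.5·(-0.96269, 0.27060) = (10.098, 38.556). Then cos ∠ZKS = KZ·KS / (|KZ||KS|), giving 31.637°.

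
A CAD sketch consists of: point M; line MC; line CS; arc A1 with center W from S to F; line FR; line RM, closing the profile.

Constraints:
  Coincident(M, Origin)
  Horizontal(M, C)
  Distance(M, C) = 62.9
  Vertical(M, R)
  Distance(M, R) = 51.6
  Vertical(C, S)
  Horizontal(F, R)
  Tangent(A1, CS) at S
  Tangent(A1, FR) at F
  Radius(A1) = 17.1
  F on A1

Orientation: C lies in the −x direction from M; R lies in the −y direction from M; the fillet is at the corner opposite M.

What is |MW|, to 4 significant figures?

57.34

M is at the origin; MC is horizontal with |MC| = 62.9 and C on the −x side, so C = (-62.90, 0.000). M and R share the same x with |MR| = 51.6 and R on the −y side, so R = (0.000, -51.60). The virtual corner opposite M is at (-62.90, -51.60). A1 meets CS tangentially, so WS is at right angles to CS and A1 meets FR tangentially, so WF is at right angles to FR, with radius 17.1, so the center W sits 17.1 in from both sides at W = (-45.80, -34.50). Then |MW| = |W − M| = 57.34.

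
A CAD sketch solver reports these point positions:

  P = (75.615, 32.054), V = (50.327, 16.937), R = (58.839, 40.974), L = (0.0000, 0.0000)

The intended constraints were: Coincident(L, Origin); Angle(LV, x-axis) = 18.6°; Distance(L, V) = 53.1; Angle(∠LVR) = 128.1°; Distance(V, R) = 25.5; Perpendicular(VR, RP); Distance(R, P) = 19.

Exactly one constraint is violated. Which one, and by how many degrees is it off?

Perpendicular(VR, RP) — off by 8.50°.

L = (0.00, 0.00) ✓; LV at 18.60° ✓; |LV| = 53.10 ✓; ∠LVR = 128.1° ✓; |VR| = 25.50 ✓; ∠(VR, RP) = 98.50° ✗; |RP| = 19.00 ✓.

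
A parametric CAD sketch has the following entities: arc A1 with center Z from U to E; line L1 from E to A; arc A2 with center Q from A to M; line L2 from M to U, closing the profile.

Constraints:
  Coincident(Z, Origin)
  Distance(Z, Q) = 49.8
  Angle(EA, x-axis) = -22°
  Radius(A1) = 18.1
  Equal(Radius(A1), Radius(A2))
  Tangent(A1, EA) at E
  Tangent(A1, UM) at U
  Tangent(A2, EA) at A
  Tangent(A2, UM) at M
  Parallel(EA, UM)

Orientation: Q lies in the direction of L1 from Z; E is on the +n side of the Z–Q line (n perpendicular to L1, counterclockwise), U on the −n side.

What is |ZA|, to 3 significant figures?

53.0

The slot axis is L1's direction at -22.0°, so u = (cos -22.0°, sin -22.0°) = (0.927, -0.375) and n = (−sin -22.0°, cos -22.0°) = (0.375, 0.927). Z is at the origin and Q lies 49.8 along u from Z, so Q = 49.8·u = (46.2, -18.7). Tangency of A1 to both parallel lines with radius 18.1 puts E and U at Z ± 18.1·n: E = (6.78, 16.8), U = (-6.78, -16.8). Equal radii place A and M the same way about Q: A = Q + 18.1·n = (53.0, -1.87), M = Q − 18.1·n = (39.4, -35.4). Then |ZA| = |A − Z| = 53.0.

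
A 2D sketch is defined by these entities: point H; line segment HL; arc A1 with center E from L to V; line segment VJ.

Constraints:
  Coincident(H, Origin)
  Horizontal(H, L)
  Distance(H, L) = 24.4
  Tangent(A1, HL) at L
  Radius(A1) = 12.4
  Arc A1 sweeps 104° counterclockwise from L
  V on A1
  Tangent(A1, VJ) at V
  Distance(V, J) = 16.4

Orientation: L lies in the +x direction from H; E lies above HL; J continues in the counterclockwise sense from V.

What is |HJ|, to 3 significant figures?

45.1

On A1, L sits at bearing -90° from E; a 104° counterclockwise sweep puts V at bearing 14°, so V = E + 12.4·(cos 14°, sin 14°) = (36.4, 15.4). A1 meets VJ tangentially, so EV is at right angles to VJ, so VJ runs along (−sin 14°, cos 14°); with |VJ| = 16.4, J = (32.5, 31.3). Then |HJ| = |J − H| = 45.1.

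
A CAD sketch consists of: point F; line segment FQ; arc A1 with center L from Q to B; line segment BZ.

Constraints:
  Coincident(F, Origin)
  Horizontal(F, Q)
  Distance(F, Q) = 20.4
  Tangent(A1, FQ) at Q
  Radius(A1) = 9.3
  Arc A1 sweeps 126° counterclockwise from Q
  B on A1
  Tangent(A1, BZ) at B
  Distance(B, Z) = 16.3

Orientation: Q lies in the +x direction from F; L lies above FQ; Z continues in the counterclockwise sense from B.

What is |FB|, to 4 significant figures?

31.59

The tangent condition forces LQ to be normal to FQ, so L = Q + (0, 9.3) = (20.40, 9.300). On A1, Q sits at bearing -90° from L; a 126° counterclockwise sweep puts B at bearing 36°, so B = L + 9.3·(cos 36°, sin 36°) = (27.92, 14.77). Then |FB| = |B − F| = 31.59.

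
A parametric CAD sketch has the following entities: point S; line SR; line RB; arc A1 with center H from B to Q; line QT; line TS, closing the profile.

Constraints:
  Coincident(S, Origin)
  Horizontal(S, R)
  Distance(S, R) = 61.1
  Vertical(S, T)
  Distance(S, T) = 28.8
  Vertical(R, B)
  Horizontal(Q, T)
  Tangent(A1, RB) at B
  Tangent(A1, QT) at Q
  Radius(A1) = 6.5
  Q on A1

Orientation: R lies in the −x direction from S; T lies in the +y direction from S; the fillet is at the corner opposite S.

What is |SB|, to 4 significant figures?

65.04

S is at the origin; S and R share the same y with |SR| = 61.1 and R on the −x side, so R = (-61.10, 0.000). S and T share the same x with |ST| = 28.8 and T on the +y side, so T = (0.000, 28.80). The virtual corner opposite S is at (-61.10, 28.80). The tangent condition forces HB to be normal to RB and since A1 is tangent to QT there, HQ ⟂ QT, with radius 6.5, so the center H sits 6.5 in from both sides at H = (-54.60, 22.30). That places the tangent points at B = (-61.10, 22.30) on RB and Q = (-54.60, 28.80) on QT. Then |SB| = |B − S| = 65.04.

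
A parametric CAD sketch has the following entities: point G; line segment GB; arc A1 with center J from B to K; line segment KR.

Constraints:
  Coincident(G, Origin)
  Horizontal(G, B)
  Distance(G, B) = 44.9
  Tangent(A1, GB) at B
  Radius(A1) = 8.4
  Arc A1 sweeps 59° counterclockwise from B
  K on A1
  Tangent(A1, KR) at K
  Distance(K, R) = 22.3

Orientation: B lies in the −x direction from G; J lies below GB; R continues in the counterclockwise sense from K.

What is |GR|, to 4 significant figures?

67.68

G is at the origin; GB is horizontal with |GB| = 44.9 and B on the −x side, so B = (-44.90, 0.000). The tangent condition forces JB to be normal to GB, so J = B + (0, -8.4) = (-44.90, -8.400). On A1, B sits at bearing 90° from J; a 59° counterclockwise sweep puts K at bearing 149°, so K = J + 8.4·(cos 149°, sin 149°) = (-52.10, -4.074). The tangent condition forces JK to be normal to KR, so KR runs along (−sin 149°, cos 149°); with |KR| = 22.3, R = (-63.59, -23.19). Then |GR| = |R − G| = 67.68.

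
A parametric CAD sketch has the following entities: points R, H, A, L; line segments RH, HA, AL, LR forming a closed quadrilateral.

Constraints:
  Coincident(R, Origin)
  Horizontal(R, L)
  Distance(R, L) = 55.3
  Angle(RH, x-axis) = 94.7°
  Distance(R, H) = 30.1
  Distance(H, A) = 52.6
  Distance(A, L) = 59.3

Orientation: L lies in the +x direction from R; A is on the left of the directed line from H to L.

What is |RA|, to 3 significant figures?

71.6

Checks: RH at 94.70° ✓; |HA| = 52.60 ✓; |AL| = 59.30 ✓.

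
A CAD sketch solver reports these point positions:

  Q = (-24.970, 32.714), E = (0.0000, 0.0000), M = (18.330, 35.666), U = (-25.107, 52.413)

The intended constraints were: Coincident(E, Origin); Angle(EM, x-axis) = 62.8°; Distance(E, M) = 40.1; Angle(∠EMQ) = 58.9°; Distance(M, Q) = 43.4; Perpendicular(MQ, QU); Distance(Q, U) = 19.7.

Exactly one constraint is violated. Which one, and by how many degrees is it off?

Perpendicular(MQ, QU) — off by 3.50°.

E = (0.00, 0.00) ✓; EM at 62.80° ✓; |EM| = 40.10 ✓; ∠EMQ = 58.90° ✓; |MQ| = 43.40 ✓; ∠(MQ, QU) = 93.50° ✗; |QU| = 19.70 ✓.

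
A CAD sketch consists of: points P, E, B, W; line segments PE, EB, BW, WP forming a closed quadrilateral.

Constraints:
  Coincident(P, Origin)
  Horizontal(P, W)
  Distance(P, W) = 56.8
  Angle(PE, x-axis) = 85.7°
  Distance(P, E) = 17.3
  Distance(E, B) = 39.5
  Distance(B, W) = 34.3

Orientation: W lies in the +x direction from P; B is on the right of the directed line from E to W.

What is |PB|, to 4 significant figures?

29.06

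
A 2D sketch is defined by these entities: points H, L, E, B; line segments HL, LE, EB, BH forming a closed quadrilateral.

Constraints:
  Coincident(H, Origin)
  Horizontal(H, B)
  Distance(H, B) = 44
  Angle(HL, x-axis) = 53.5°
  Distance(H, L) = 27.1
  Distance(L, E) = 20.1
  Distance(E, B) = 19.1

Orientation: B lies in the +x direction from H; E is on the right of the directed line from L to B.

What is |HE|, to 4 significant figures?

25.60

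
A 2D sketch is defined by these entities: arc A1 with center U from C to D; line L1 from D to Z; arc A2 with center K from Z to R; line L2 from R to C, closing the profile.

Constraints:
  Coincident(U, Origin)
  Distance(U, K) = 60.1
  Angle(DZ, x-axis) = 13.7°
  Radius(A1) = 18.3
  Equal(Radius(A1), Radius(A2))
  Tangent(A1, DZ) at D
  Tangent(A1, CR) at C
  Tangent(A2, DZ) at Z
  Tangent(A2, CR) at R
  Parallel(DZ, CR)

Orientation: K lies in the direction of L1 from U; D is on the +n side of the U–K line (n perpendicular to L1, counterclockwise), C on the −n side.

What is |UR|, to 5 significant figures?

62.824

The slot axis is L1's direction at 13.7°, so u = (cos 13.7°, sin 13.7°) = (0.97155, 0.23684) and n = (−sin 13.7°, cos 13.7°) = (-0.23684, 0.97155). U is at the origin and K lies 60.1 along u from U, so K = 60.1·u = (58.390, 14.234). Tangency of A1 to both parallel lines with radius 18.3 puts D and C at U ± 18.3·n: D = (-4.3341, 17.779), C = (4.3341, -17.779). Equal radii place Z and R the same way about K: Z = K + 18.3·n = (54.056, 32.013), R = K − 18.3·n = (62.724, -3.5454). Then |UR| = |R − U| = 62.824.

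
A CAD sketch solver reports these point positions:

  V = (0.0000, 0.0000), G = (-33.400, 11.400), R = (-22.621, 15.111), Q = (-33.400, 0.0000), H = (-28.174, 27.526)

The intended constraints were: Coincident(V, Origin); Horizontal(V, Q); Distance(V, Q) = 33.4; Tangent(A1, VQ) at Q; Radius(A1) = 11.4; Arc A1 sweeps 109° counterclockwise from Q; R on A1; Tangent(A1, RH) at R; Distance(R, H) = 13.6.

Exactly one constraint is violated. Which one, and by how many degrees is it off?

Tangent(A1, RH) at R — off by 5.10°.

V = (0.00, 0.00) ✓; V.y = 0.00, Q.y = 0.00 ✓; |VQ| = 33.40 ✓; ∠(GQ, QV) = 90.00° ✓; |GQ| = 11.40 ✓; bearing(G→R) − bearing(G→Q) = 109.0° ✓; |GR| = 11.40 ✓; ∠(GR, RH) = 84.90° ✗; |RH| = 13.60 ✓.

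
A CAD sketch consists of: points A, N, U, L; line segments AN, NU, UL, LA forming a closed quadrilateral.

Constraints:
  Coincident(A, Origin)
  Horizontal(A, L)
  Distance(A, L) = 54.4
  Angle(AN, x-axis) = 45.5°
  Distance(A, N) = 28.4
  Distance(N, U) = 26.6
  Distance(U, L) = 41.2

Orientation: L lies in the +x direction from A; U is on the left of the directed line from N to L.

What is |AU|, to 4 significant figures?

54.99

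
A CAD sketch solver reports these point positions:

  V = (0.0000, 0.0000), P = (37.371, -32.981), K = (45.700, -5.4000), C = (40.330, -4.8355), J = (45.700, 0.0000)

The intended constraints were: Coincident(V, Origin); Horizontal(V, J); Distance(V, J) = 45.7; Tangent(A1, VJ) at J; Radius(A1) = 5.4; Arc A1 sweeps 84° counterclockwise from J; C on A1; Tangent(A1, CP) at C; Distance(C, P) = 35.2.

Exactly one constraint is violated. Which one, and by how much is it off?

Distance(C, P) = 35.2 — off by 6.90.

V = (0.00, 0.00) ✓; V.y = 0.00, J.y = 0.00 ✓; |VJ| = 45.70 ✓; ∠(KJ, JV) = 90.00° ✓; |KJ| = 5.400 ✓; bearing(K→C) − bearing(K→J) = 84.00° ✓; |KC| = 5.400 ✓; ∠(KC, CP) = 90.00° ✓; |CP| = 28.30 ✗.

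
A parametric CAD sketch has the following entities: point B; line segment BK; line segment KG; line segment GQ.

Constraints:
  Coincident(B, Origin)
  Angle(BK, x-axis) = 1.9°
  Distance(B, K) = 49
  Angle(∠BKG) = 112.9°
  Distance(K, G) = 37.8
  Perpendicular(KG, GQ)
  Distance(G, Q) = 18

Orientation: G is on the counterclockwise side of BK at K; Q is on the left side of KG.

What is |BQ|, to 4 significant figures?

63.01

B is at the origin; BK runs at 1.9° with length 49.0, so K = 49.0·(cos 1.9°, sin 1.9°) = (48.97, 1.625). ∠BKG = 112.9°, so KG runs at 1.9° + (180° − 112.9°) = 69.00° from the x-axis; with |KG| = 37.8, G = K + 37.8·(cos 69.00°, sin 69.00°) = (62.52, 36.91). KG is perpendicular to GQ; with |GQ| = 18.0 on the left of KG, Q = G + 18.0·(-0.9336, 0.3584) = (45.71, 43.36). Then |BQ| = |Q − B| = 63.01.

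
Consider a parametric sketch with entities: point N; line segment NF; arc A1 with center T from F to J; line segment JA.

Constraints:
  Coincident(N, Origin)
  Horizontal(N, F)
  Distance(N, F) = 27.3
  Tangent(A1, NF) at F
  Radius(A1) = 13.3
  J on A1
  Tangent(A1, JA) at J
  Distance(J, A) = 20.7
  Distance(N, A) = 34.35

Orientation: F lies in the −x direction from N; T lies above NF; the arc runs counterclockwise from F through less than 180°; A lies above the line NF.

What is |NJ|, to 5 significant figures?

18.345

N is at the origin; NF is horizontal with |NF| = 27.3 and F on the −x side, so F = (-27.300, 0.0000). The tangent condition forces TF to be normal to NF, so T = F + (0, 13.3) = (-27.300, 13.300). Since TJ ⟂ JA (tangency), |TA| = √(13.3² + 20.7²) = 24.604 regardless of where J sits on A1. So A lies on both circle(N, 34.35) and circle(T, 24.604); the above-NF intersection is A = (-11.674, 32.305). J is the foot of the tangent from A: J = (-14.091, 11.747).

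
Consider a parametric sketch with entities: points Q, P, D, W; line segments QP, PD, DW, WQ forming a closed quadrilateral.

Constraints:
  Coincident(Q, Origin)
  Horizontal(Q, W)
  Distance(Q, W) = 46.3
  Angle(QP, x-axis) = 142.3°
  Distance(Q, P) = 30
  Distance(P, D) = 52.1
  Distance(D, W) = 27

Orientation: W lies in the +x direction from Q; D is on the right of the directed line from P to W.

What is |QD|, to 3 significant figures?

22.5

Checks: |QW| = 46.30 ✓; |QP| = 30.00 ✓; |PD| = 52.10 ✓; |DW| = 27.00 ✓.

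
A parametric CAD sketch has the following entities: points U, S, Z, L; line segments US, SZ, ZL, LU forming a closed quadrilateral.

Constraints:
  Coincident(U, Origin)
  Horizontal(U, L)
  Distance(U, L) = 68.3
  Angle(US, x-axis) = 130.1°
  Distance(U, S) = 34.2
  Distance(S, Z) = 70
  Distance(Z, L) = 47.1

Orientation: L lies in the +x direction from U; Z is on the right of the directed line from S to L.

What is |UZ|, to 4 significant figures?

36.04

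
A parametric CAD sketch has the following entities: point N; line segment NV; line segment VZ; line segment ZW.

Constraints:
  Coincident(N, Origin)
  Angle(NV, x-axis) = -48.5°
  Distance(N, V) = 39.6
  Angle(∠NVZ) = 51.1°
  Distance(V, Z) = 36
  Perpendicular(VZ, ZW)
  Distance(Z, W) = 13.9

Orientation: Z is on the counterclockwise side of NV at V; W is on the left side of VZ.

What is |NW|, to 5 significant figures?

20.253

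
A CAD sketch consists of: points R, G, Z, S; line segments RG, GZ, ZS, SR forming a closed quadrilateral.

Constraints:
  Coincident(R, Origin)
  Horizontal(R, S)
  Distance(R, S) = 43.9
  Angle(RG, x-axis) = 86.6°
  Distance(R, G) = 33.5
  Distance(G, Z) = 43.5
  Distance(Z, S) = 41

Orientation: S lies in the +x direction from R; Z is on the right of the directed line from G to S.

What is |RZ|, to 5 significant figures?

10.828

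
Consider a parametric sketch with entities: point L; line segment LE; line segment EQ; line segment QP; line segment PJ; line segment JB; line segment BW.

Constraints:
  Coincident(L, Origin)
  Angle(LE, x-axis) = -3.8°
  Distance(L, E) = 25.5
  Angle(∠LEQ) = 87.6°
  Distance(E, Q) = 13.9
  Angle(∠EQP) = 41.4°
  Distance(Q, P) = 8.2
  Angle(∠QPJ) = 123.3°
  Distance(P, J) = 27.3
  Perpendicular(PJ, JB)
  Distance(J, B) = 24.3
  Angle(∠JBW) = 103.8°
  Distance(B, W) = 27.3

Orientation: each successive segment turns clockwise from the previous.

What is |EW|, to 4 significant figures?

28.79

PJ ⟂ JB, so JB runs at -21.50°; with |JB| = 24.3, B = (51.83, 7.686). ∠JBW = 103.8° gives BW at -97.70° from the x-axis; with |BW| = 27.3, W = (48.17, -19.37). Then |EW| = |W − E| = 28.79.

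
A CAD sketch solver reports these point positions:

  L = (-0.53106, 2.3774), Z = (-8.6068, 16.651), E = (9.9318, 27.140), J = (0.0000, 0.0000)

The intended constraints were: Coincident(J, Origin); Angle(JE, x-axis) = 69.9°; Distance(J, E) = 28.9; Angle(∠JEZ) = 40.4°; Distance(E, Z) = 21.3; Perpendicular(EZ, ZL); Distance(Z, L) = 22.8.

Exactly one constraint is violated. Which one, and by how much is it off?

Distance(Z, L) = 22.8 — off by 6.40.

J = (0.00, 0.00) ✓; JE at 69.90° ✓; |JE| = 28.90 ✓; ∠JEZ = 40.40° ✓; |EZ| = 21.30 ✓; ∠(EZ, ZL) = 90.00° ✓; |ZL| = 16.40 ✗.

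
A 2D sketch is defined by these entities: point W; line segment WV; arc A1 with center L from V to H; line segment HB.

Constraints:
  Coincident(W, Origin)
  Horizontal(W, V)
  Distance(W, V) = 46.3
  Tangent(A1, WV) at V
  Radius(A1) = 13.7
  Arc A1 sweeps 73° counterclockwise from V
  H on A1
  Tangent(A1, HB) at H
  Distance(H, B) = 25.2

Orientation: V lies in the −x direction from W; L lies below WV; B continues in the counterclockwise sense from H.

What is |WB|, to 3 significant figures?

74.8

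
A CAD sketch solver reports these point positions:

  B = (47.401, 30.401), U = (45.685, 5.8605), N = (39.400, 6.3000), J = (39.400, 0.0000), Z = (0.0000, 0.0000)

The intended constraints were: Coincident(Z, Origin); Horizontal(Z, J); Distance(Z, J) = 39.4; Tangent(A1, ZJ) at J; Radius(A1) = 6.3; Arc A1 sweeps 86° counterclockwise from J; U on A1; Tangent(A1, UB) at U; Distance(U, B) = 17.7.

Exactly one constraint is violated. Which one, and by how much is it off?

Distance(U, B) = 17.7 — off by 6.90.

Z = (0.00, 0.00) ✓; Z.y = 0.00, J.y = 0.00 ✓; |ZJ| = 39.40 ✓; ∠(NJ, JZ) = 90.00° ✓; |NJ| = 6.300 ✓; bearing(N→U) − bearing(N→J) = 86.00° ✓; |NU| = 6.300 ✓; ∠(NU, UB) = 90.00° ✓; |UB| = 24.60 ✗.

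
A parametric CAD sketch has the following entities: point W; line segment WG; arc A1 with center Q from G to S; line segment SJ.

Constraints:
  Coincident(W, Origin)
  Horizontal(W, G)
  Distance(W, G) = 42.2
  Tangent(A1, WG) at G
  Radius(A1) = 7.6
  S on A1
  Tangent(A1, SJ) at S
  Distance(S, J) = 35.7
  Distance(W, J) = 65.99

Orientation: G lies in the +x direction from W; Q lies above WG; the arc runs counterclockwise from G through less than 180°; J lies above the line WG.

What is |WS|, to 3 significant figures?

50.4

Checks: |QS| = 7.600 ✓; ∠(QS, SJ) = 90.00° ✓; |SJ| = 35.70 ✓; |WJ| = 65.99 ✓.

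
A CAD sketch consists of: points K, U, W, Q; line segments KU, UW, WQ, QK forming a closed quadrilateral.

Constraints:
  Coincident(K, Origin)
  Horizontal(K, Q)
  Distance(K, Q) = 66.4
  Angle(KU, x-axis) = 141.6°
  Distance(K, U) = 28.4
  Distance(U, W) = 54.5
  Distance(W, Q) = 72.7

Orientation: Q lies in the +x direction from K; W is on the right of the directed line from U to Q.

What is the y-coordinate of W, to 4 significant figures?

-31.67

K is at the origin; K and Q share the same y with |KQ| = 66.4 and Q in +x, so Q = (66.4, 0). KU runs at 141.6° with |KU| = 28.4, so U = (-22.26, 17.64). W is determined by |UW| = 54.5 and |WQ| = 72.7 together: it lies at the intersection of circle(U, 54.5) and circle(Q, 72.7). With |UQ| = 90.39, the foot of the radical line on UQ is 32.39 from U and the perpendicular offset is √(54.5² − 32.39²) = 43.83. Taking the right-of-UQ solution: W = (0.9593, -31.67).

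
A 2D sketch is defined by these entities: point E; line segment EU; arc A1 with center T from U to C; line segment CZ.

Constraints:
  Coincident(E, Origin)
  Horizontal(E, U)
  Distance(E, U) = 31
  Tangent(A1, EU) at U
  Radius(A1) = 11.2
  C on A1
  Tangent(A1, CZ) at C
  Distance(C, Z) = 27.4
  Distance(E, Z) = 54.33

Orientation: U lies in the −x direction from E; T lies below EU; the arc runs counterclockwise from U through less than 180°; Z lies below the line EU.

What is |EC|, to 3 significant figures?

44.1

Checks: E = (0.00, 0.00) ✓; |TC| = 11.20 ✓; ∠(TC, CZ) = 90.00° ✓; |CZ| = 27.40 ✓; |EZ| = 54.33 ✓.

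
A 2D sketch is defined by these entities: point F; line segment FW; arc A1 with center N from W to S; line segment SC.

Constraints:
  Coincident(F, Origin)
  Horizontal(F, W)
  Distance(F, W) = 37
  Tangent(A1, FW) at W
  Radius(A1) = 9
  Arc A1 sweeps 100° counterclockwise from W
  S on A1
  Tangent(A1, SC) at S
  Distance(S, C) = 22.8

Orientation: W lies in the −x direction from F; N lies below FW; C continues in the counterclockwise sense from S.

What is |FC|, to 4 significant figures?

53.35

On A1, W sits at bearing 90° from N; a 100° counterclockwise sweep puts S at bearing 190°, so S = N + 9.0·(cos 190°, sin 190°) = (-45.86, -10.56). A1 meets SC tangentially, so NS is at right angles to SC, so SC runs along (−sin 190°, cos 190°); with |SC| = 22.8, C = (-41.90, -33.02). Then |FC| = |C − F| = 53.35.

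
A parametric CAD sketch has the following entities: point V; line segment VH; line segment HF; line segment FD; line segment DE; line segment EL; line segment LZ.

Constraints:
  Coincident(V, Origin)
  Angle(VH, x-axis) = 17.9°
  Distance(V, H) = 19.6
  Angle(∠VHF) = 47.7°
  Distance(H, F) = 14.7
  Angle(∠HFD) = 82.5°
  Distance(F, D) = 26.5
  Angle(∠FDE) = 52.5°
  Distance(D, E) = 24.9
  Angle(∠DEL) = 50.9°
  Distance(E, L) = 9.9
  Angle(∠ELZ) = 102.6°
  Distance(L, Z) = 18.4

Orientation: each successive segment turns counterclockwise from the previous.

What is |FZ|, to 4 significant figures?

25.67

V is at the origin; VH runs at 17.9° with length 19.6, so H = (18.65, 6.024). ∠VHF = 47.7° gives HF at 150.2° from the x-axis; with |HF| = 14.7, F = (5.895, 13.33). ∠HFD = 82.5° gives FD at -112.3° from the x-axis; with |FD| = 26.5, D = (-4.160, -11.19). ∠FDE = 52.5° gives DE at 15.20° from the x-axis; with |DE| = 24.9, E = (19.87, -4.660). ∠DEL = 50.9° gives EL at 144.3° from the x-axis; with |EL| = 9.9, L = (11.83, 1.117). ∠ELZ = 102.6° gives LZ at -138.3° from the x-axis; with |LZ| = 18.4, Z = (-1.909, -11.12). Then |FZ| = |Z − F| = 25.67.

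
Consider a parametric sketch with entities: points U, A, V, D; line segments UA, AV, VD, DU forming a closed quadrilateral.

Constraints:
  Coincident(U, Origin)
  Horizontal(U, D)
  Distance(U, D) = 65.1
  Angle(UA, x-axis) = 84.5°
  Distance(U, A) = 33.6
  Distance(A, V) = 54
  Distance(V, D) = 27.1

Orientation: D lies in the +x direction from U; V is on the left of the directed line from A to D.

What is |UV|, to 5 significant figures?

62.248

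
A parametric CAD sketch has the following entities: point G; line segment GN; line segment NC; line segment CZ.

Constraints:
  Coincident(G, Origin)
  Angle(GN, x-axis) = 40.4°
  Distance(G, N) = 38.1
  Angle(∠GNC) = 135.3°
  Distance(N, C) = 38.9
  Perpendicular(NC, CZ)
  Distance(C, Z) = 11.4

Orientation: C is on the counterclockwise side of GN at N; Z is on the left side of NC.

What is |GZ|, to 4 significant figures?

67.75

G is at the origin; GN runs at 40.4° with length 38.1, so N = 38.1·(cos 40.4°, sin 40.4°) = (29.01, 24.69). ∠GNC = 135.3°, so NC runs at 40.4° + (180° − 135.3°) = 85.10° from the x-axis; with |NC| = 38.9, C = N + 38.9·(cos 85.10°, sin 85.10°) = (32.34, 63.45). NC ⟂ CZ; with |CZ| = 11.4 on the left of NC, Z = C + 11.4·(-0.9963, 0.08542) = (20.98, 64.42). Then |GZ| = |Z − G| = 67.75.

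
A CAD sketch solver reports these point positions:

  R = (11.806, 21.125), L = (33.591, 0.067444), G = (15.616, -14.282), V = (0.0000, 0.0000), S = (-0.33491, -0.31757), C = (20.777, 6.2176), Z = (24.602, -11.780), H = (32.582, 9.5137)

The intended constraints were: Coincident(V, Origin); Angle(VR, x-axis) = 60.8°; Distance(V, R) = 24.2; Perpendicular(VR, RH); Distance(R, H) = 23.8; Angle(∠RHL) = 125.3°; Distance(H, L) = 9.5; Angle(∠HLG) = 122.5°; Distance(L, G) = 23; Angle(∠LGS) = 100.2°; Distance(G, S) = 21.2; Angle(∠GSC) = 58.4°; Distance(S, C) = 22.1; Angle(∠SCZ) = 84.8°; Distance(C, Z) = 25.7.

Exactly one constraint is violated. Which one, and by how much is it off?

Distance(C, Z) = 25.7 — off by 7.30.

V = (0.00, 0.00) ✓; VR at 60.80° ✓; |VR| = 24.20 ✓; ∠(VR, RH) = 90.00° ✓; |RH| = 23.80 ✓; ∠RHL = 125.3° ✓; |HL| = 9.500 ✓; ∠HLG = 122.5° ✓; |LG| = 23.00 ✓; ∠LGS = 100.2° ✓; |GS| = 21.20 ✓; ∠GSC = 58.40° ✓; |SC| = 22.10 ✓; ∠SCZ = 84.80° ✓; |CZ| = 18.40 ✗.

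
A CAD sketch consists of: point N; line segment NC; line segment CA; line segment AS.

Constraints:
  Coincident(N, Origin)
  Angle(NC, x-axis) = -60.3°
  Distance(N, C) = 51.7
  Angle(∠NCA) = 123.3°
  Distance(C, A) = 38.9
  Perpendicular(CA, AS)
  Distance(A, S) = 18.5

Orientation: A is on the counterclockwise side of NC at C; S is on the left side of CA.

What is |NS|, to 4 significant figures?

71.68

∠NCA = 123.3°, so CA runs at -60.3° + (180° − 123.3°) = -3.600° from the x-axis; with |CA| = 38.9, A = C + 38.9·(cos -3.600°, sin -3.600°) = (64.44, -47.35). The perpendicularity gives AS at right angles to CA; with |AS| = 18.5 on the left of CA, S = A + 18.5·(0.06279, 0.9980) = (65.60, -28.89). Then |NS| = |S − N| = 71.68.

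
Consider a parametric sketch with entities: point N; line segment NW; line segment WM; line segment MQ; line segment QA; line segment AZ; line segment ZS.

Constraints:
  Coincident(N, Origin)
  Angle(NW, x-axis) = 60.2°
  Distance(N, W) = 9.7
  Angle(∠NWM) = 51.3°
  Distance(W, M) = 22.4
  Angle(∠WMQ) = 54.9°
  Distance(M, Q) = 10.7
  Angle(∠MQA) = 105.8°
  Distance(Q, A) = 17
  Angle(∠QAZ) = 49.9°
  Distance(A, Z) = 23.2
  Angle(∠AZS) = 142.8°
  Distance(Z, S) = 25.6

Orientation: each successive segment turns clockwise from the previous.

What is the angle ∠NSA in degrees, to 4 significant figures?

7.543°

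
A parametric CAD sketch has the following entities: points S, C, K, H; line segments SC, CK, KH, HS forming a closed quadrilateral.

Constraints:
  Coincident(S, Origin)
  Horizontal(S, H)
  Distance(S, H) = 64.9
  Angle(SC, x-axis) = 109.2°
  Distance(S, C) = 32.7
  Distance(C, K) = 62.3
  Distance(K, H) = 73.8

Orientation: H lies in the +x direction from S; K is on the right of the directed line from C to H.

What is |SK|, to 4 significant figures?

30.90

S is at the origin; S and H share the same y with |SH| = 64.9 and H in +x, so H = (64.9, 0). SC runs at 109.2° with |SC| = 32.7, so C = (-10.75, 30.88). K is determined by |CK| = 62.3 and |KH| = 73.8 together: it lies at the intersection of circle(C, 62.3) and circle(H, 73.8). With |CH| = 81.71, the foot of the radical line on CH is 31.28 from C and the perpendicular offset is √(62.3² − 31.28²) = 53.88. Taking the right-of-CH solution: K = (-2.155, -30.82).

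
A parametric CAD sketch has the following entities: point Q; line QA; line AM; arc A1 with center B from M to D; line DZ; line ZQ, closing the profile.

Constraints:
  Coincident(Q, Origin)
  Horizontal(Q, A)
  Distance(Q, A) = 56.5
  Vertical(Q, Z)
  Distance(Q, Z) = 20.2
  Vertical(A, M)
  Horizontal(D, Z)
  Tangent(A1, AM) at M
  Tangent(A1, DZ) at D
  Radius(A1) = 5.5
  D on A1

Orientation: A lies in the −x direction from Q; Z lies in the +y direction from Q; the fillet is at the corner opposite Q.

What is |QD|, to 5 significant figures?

54.855

Q is at the origin; QA is horizontal with |QA| = 56.5 and A on the −x side, so A = (-56.500, 0.0000). Q and Z share the same x with |QZ| = 20.2 and Z on the +y side, so Z = (0.0000, 20.200). The virtual corner opposite Q is at (-56.500, 20.200). The tangent condition forces BM to be normal to AM and since A1 is tangent to DZ there, BD ⟂ DZ, with radius 5.5, so the center B sits 5.5 in from both sides at B = (-51.000, 14.700). That places the tangent points at M = (-56.500, 14.700) on AM and D = (-51.000, 20.200) on DZ. Then |QD| = |D − Q| = 54.855.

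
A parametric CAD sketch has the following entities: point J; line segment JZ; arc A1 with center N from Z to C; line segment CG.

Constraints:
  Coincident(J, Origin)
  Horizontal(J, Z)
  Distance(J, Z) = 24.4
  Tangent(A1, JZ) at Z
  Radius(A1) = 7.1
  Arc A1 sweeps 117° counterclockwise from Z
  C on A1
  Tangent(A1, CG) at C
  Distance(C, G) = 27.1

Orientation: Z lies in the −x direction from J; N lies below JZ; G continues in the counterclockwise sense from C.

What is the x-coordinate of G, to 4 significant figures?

-18.42

J is at the origin; JZ is horizontal with |JZ| = 24.4 and Z on the −x side, so Z = (-24.40, 0.000). A1 meets JZ tangentially, so NZ is at right angles to JZ, so N = Z + (0, -7.1) = (-24.40, -7.100). On A1, Z sits at bearing 90° from N; a 117° counterclockwise sweep puts C at bearing 207°, so C = N + 7.1·(cos 207°, sin 207°) = (-30.73, -10.32). A1 meets CG tangentially, so NC is at right angles to CG, so CG runs along (−sin 207°, cos 207°); with |CG| = 27.1, G = (-18.42, -34.47). So G.x = -18.42.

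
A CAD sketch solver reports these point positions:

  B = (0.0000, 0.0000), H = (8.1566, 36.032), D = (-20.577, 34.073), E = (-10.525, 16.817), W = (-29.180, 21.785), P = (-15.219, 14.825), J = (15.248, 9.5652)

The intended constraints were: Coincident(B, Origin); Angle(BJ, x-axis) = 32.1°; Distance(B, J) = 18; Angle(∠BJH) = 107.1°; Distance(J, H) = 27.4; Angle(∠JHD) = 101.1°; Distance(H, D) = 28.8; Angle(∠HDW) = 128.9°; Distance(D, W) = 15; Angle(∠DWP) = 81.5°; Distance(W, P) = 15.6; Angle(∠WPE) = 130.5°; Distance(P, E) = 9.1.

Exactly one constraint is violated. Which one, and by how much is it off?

Distance(P, E) = 9.1 — off by 4.00.

B = (0.00, 0.00) ✓; BJ at 32.10° ✓; |BJ| = 18.00 ✓; ∠BJH = 107.1° ✓; |JH| = 27.40 ✓; ∠JHD = 101.1° ✓; |HD| = 28.80 ✓; ∠HDW = 128.9° ✓; |DW| = 15.00 ✓; ∠DWP = 81.50° ✓; |WP| = 15.60 ✓; ∠WPE = 130.5° ✓; |PE| = 5.099 ✗.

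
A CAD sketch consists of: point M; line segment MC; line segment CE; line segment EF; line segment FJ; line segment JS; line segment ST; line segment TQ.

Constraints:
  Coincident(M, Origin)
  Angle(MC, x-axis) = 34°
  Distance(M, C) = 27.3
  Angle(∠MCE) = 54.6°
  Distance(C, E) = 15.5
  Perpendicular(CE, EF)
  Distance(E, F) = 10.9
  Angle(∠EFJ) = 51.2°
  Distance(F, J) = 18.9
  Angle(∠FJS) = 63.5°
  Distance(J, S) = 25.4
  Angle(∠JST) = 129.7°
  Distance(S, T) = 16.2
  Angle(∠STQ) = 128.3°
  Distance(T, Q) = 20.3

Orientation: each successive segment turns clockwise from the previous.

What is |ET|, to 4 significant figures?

23.40

∠FJS = 63.5° gives JS at -66.70° from the x-axis; with |JS| = 25.4, S = (33.60, -8.856). ∠JST = 129.7° gives ST at -117.0° from the x-axis; with |ST| = 16.2, T = (26.25, -23.29). Then |ET| = |T − E| = 23.40.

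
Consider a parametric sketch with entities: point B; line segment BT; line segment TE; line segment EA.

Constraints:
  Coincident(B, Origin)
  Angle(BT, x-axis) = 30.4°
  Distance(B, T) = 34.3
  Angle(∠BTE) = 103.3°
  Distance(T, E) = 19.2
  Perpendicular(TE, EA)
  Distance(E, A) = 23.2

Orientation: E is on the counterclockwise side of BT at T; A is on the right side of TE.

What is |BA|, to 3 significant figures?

62.7

∠BTE = 103.3°, so TE runs at 30.4° + (180° − 103.3°) = 107° from the x-axis; with |TE| = 19.2, E = T + 19.2·(cos 107°, sin 107°) = (23.9, 35.7). TE ⟂ EA; with |EA| = 23.2 on the right of TE, A = E + 23.2·(0.956, 0.294) = (46.1, 42.5). Then |BA| = |A − B| = 62.7.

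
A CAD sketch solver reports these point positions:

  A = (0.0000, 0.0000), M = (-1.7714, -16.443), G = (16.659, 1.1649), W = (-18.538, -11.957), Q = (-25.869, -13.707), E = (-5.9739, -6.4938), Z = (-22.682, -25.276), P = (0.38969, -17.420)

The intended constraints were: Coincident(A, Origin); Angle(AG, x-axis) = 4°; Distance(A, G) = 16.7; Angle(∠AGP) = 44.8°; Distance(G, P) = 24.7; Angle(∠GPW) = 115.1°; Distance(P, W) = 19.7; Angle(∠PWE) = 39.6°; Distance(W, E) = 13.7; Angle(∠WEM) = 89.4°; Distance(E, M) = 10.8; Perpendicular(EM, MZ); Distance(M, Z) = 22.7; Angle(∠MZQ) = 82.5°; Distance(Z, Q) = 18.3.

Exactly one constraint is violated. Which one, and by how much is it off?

Distance(Z, Q) = 18.3 — off by 6.30.

A = (0.00, 0.00) ✓; AG at 4.000° ✓; |AG| = 16.70 ✓; ∠AGP = 44.80° ✓; |GP| = 24.70 ✓; ∠GPW = 115.1° ✓; |PW| = 19.70 ✓; ∠PWE = 39.60° ✓; |WE| = 13.70 ✓; ∠WEM = 89.40° ✓; |EM| = 10.80 ✓; ∠(EM, MZ) = 90.00° ✓; |MZ| = 22.70 ✓; ∠MZQ = 82.50° ✓; |ZQ| = 12.00 ✗.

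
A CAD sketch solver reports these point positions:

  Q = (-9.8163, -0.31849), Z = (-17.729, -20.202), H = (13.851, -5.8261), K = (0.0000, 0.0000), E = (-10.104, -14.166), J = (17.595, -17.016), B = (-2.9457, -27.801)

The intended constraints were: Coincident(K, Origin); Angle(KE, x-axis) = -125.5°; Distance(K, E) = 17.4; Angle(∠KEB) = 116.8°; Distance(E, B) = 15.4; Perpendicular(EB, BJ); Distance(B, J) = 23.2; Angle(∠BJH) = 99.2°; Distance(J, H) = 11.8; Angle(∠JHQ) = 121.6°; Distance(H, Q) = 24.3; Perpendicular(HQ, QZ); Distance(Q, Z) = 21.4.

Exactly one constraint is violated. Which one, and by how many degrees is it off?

Perpendicular(HQ, QZ) — off by 8.60°.

K = (0.00, 0.00) ✓; KE at -125.5° ✓; |KE| = 17.40 ✓; ∠KEB = 116.8° ✓; |EB| = 15.40 ✓; ∠(EB, BJ) = 90.00° ✓; |BJ| = 23.20 ✓; ∠BJH = 99.20° ✓; |JH| = 11.80 ✓; ∠JHQ = 121.6° ✓; |HQ| = 24.30 ✓; ∠(HQ, QZ) = 81.40° ✗; |QZ| = 21.40 ✓.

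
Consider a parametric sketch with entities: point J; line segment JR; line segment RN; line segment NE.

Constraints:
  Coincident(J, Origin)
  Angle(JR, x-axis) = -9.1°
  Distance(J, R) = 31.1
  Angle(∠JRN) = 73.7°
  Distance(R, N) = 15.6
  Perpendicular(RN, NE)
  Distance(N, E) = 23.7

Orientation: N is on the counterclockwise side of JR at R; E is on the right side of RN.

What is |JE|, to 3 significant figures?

54.0

J is at the origin; JR runs at -9.1° with length 31.1, so R = 31.1·(cos -9.1°, sin -9.1°) = (30.7, -4.92). ∠JRN = 73.7°, so RN runs at -9.1° + (180° − 73.7°) = 97.2° from the x-axis; with |RN| = 15.6, N = R + 15.6·(cos 97.2°, sin 97.2°) = (28.8, 10.6). RN ⟂ NE; with |NE| = 23.7 on the right of RN, E = N + 23.7·(0.992, 0.125) = (52.3, 13.5). Then |JE| = |E − J| = 54.0.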